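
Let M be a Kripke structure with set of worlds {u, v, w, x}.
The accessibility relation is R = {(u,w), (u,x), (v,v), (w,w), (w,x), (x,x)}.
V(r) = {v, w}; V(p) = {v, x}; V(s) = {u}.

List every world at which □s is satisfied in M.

none

Recall that □ψ holds at a world iff ψ holds at every accessible world, and ◇ψ holds iff ψ holds at some accessible world.
Let φ = □s. Evaluate φ at each world:
  u (successors {w, x}): φ is false.
  v (successors {v}): φ is false.
  w (successors {w, x}): φ is false.
  x (successors {x}): φ is false.
For instance, at w:
  At w: □s requires s at every successor {w, x}.
    s fails at w, so □s is false at w.
Satisfying worlds: none.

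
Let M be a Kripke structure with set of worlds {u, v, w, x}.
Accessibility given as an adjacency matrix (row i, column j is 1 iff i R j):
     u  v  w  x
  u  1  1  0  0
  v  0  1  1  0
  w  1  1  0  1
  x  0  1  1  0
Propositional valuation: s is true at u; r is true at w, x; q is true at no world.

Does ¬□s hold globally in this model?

Recall that □ψ holds at a world iff ψ holds at every accessible world, and ◇ψ holds iff ψ holds at some accessible world.
Let φ = ¬□s. Evaluate φ at each world:
  u (successors {u, v}): φ is true.
  v (successors {v, w}): φ is true.
  w (successors {u, v, x}): φ is true.
  x (successors {v, w}): φ is true.
For instance, at u:
  At u: □s is false, so ¬□s is true.
    At u: □s requires s at every successor {u, v}.
      s fails at v, so □s is false at u.

Yes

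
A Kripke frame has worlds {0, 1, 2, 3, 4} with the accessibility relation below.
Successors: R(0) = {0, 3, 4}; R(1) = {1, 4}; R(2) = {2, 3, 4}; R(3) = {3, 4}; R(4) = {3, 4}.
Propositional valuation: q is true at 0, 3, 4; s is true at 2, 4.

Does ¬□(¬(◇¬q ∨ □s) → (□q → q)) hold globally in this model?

No

Recall that □ψ holds at a world iff ψ holds at every accessible world, and ◇ψ holds iff ψ holds at some accessible world.
Let φ = ¬□(¬(◇¬q ∨ □s) → (□q → q)). Evaluate φ at each world:
  0 (successors {0, 3, 4}): φ is false.
  1 (successors {1, 4}): φ is false.
  2 (successors {2, 3, 4}): φ is false.
  3 (successors {3, 4}): φ is false.
  4 (successors {3, 4}): φ is false.
Detail at 0 (counterexample):
  At 0: □(¬(◇¬q ∨ □s) → (□q → q)) is true, so ¬□(¬(◇¬q ∨ □s) → (□q → q)) is false.
    At 0: □(¬(◇¬q ∨ □s) → (□q → q)) requires ¬(◇¬q ∨ □s) → (□q → q) at every successor {0, 3, 4}.
      At 0: ¬(◇¬q ∨ □s) → (□q → q) is true.
      At 3: ¬(◇¬q ∨ □s) → (□q → q) is true.
      At 4: ¬(◇¬q ∨ □s) → (□q → q) is true.
    So □(¬(◇¬q ∨ □s) → (□q → q)) is true at 0.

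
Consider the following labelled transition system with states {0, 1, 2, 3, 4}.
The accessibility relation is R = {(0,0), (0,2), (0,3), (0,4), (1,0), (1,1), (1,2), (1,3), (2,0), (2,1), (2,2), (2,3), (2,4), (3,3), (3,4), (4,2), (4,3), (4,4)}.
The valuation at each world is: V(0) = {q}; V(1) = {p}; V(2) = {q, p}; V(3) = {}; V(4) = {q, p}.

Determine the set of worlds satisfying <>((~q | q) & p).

Recall that <>ψ holds at a world iff ψ holds at some accessible world.
Let φ = <>((~q | q) & p). Evaluate φ at each world:
  0 (successors {0, 2, 3, 4}): φ is true.
  1 (successors {0, 1, 2, 3}): φ is true.
  2 (successors {0, 1, 2, 3, 4}): φ is true.
  3 (successors {3, 4}): φ is true.
  4 (successors {2, 3, 4}): φ is true.
For instance, at 2:
  At 2: <>((~q | q) & p) requires (~q | q) & p at some successor in {0, 1, 2, 3, 4}.
    (~q | q) & p holds at 1, so <>((~q | q) & p) is true at 2.
Satisfying worlds: {0, 1, 2, 3, 4}

0, 1, 2, 3, 4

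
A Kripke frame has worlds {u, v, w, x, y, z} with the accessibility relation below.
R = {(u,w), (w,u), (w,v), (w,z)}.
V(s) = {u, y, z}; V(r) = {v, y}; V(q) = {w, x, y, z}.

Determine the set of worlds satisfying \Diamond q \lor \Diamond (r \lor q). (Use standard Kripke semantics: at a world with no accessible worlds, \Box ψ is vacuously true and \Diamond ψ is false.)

Let φ = \Diamond q \lor \Diamond (r \lor q). Evaluate φ at each world:
  u (successors {w}): φ is true.
  v (successors ∅): φ is false.
  w (successors {u, v, z}): φ is true.
  x (successors ∅): φ is false.
  y (successors ∅): φ is false.
  z (successors ∅): φ is false.
For instance, at w:
  At w: \Diamond q is true, \Diamond (r \lor q) is true, so \Diamond q \lor \Diamond (r \lor q) is true.
    At w: \Diamond q requires q at some successor in {u, v, z}.
      q holds at z, so \Diamond q is true at w.
    At w: \Diamond (r \lor q) requires r \lor q at some successor in {u, v, z}.
      r \lor q holds at v, so \Diamond (r \lor q) is true at w.
Satisfying worlds: {u, w}

u, w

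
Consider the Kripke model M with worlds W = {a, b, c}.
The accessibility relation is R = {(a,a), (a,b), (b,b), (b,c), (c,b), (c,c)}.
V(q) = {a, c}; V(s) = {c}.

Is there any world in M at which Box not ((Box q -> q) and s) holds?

Let φ = Box not ((Box q -> q) and s). Evaluate φ at each world:
  a (successors {a, b}): φ is true.
  b (successors {b, c}): φ is false.
  c (successors {b, c}): φ is false.
Detail at a (witness):
  At a: Box not ((Box q -> q) and s) requires not ((Box q -> q) and s) at every successor {a, b}.
      At a: (Box q -> q) and s is false, so not ((Box q -> q) and s) is true.
      At b: (Box q -> q) and s is false, so not ((Box q -> q) and s) is true.
  So Box not ((Box q -> q) and s) is true at a.

Yes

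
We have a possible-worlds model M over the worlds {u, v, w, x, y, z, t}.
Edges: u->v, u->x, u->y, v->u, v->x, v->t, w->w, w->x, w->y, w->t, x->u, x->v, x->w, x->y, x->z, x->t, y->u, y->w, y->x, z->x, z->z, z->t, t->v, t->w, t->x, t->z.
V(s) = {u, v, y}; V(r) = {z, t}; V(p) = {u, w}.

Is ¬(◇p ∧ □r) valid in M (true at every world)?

Let φ = ¬(◇p ∧ □r). Evaluate φ at each world:
  u (successors {v, x, y}): φ is true.
  v (successors {u, x, t}): φ is true.
  w (successors {w, x, y, t}): φ is true.
  x (successors {u, v, w, y, z, t}): φ is true.
  y (successors {u, w, x}): φ is true.
  z (successors {x, z, t}): φ is true.
  t (successors {v, w, x, z}): φ is true.
For instance, at z:
  At z: ◇p ∧ □r is false, so ¬(◇p ∧ □r) is true.
    At z: ◇p is false, □r is false, so ◇p ∧ □r is false.
      At z: ◇p requires p at some successor in {x, z, t}.
        At x: p is false.
        At z: p is false.
        At t: p is false.
      So ◇p is false at z.
      At z: □r requires r at every successor {x, z, t}.
        r fails at x, so □r is false at z.

Yes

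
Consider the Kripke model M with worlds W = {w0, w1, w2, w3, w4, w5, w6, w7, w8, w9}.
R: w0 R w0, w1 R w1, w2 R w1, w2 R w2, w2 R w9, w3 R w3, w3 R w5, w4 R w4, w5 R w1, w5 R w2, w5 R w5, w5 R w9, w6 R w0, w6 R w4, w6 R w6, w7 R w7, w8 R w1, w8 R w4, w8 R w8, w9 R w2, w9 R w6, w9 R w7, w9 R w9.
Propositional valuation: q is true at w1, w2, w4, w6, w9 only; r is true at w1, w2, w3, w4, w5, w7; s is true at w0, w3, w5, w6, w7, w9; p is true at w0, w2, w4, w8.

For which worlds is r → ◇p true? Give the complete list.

Recall that ◇ψ holds at a world iff ψ holds at some accessible world.
Let φ = r → ◇p. Evaluate φ at each world:
  w0 (successors {w0}): φ is true.
  w1 (successors {w1}): φ is false.
  w2 (successors {w1, w2, w9}): φ is true.
  w3 (successors {w3, w5}): φ is false.
  w4 (successors {w4}): φ is true.
  w5 (successors {w1, w2, w5, w9}): φ is true.
  w6 (successors {w0, w4, w6}): φ is true.
  w7 (successors {w7}): φ is false.
  w8 (successors {w1, w4, w8}): φ is true.
  w9 (successors {w2, w6, w7, w9}): φ is true.
For instance, at w9:
  At w9: r is false, ◇p is true, so r → ◇p is true.
    At w9: ◇p requires p at some successor in {w2, w6, w7, w9}.
      p holds at w2, so ◇p is true at w9.
Satisfying worlds: {w0, w2, w4, w5, w6, w8, w9}

w0, w2, w4, w5, w6, w8, w9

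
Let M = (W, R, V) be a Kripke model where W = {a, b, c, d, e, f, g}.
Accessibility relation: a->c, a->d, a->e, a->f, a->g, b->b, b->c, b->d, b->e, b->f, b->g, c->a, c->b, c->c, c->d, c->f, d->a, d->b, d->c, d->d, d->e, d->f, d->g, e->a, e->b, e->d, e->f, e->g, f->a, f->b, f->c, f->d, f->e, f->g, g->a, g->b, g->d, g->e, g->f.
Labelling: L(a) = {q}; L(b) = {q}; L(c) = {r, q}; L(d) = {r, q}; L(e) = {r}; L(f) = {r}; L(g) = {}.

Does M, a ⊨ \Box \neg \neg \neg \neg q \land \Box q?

At a: \Box \neg \neg \neg \neg q is false, \Box q is false, so \Box \neg \neg \neg \neg q \land \Box q is false.
  At a: \Box \neg \neg \neg \neg q requires \neg \neg \neg \neg q at every successor {c, d, e, f, g}.
    \neg \neg \neg \neg q fails at e, so \Box \neg \neg \neg \neg q is false at a.
  At a: \Box q requires q at every successor {c, d, e, f, g}.
    q fails at e, so \Box q is false at a.

No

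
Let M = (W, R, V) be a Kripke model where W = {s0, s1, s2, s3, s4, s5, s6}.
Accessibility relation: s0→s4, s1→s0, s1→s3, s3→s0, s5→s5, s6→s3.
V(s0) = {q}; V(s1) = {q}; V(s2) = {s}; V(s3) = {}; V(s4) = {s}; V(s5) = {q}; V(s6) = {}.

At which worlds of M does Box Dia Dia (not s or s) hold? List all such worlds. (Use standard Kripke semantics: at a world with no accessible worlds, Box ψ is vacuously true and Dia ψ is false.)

Let φ = Box Dia Dia (not s or s). Evaluate φ at each world:
  s0 (successors {s4}): φ is false.
  s1 (successors {s0, s3}): φ is false.
  s2 (successors ∅): φ is true.
  s3 (successors {s0}): φ is false.
  s4 (successors ∅): φ is true.
  s5 (successors {s5}): φ is true.
  s6 (successors {s3}): φ is true.
For instance, at s0:
  At s0: Box Dia Dia (not s or s) requires Dia Dia (not s or s) at every successor {s4}.
    Dia Dia (not s or s) fails at s4, so Box Dia Dia (not s or s) is false at s0.
      At s4: no accessible worlds, so Dia Dia (not s or s) is false.
Satisfying worlds: {s2, s4, s5, s6}

s2, s4, s5, s6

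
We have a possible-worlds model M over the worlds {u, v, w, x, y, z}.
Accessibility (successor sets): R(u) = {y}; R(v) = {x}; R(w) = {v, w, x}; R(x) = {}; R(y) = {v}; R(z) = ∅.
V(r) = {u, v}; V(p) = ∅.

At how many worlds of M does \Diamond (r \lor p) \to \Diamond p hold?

4

Let φ = \Diamond (r \lor p) \to \Diamond p. Evaluate φ at each world:
  u (successors {y}): φ is true.
  v (successors {x}): φ is true.
  w (successors {v, w, x}): φ is false.
  x (successors ∅): φ is true.
  y (successors {v}): φ is false.
  z (successors ∅): φ is true.
For instance, at v:
  At v: \Diamond (r \lor p) is false, \Diamond p is false, so \Diamond (r \lor p) \to \Diamond p is true.
    At v: \Diamond (r \lor p) requires r \lor p at some successor in {x}.
      At x: r \lor p is false.
    So \Diamond (r \lor p) is false at v.
    At v: \Diamond p requires p at some successor in {x}.
      At x: p is false.
    So \Diamond p is false at v.
Satisfying worlds: {u, v, x, z}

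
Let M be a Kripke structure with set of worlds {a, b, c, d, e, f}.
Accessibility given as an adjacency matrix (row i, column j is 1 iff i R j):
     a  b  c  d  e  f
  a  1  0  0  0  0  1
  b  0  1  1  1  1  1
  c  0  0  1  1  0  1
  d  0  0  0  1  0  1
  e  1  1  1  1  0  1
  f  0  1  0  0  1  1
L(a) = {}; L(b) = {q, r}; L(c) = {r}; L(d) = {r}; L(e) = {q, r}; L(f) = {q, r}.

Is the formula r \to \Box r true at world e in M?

No

At e: r is true, \Box r is false, so r \to \Box r is false.
  At e: \Box r requires r at every successor {a, b, c, d, f}.
    r fails at a, so \Box r is false at e.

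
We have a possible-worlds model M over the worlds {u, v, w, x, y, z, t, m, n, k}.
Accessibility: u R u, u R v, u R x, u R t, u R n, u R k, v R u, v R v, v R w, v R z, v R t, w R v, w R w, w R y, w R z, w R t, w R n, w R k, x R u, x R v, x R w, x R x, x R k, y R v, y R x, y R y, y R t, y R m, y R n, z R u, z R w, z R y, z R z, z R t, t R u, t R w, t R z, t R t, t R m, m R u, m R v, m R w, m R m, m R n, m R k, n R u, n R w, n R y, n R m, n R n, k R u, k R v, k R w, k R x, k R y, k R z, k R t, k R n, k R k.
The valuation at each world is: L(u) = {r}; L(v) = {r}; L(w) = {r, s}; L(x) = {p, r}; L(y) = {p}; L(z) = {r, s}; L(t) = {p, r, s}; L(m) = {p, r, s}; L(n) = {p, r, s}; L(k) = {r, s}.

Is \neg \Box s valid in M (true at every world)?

Recall that \Box ψ holds at a world iff ψ holds at every accessible world, and \Diamond ψ holds iff ψ holds at some accessible world.
Let φ = \neg \Box s. Evaluate φ at each world:
  u (successors {u, v, x, t, n, k}): φ is true.
  v (successors {u, v, w, z, t}): φ is true.
  w (successors {v, w, y, z, t, n, k}): φ is true.
  x (successors {u, v, w, x, k}): φ is true.
  y (successors {v, x, y, t, m, n}): φ is true.
  z (successors {u, w, y, z, t}): φ is true.
  t (successors {u, w, z, t, m}): φ is true.
  m (successors {u, v, w, m, n, k}): φ is true.
  n (successors {u, w, y, m, n}): φ is true.
  k (successors {u, v, w, x, y, z, t, n, k}): φ is true.
For instance, at u:
  At u: \Box s is false, so \neg \Box s is true.
    At u: \Box s requires s at every successor {u, v, x, t, n, k}.
      s fails at u, so \Box s is false at u.

Yes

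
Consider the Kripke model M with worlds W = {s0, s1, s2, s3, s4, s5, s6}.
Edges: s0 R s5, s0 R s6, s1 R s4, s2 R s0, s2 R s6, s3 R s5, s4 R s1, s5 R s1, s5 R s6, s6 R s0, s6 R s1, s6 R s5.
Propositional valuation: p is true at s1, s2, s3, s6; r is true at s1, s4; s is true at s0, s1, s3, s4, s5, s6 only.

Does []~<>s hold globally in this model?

Recall that []ψ holds at a world iff ψ holds at every accessible world, and <>ψ holds iff ψ holds at some accessible world.
Let φ = []~<>s. Evaluate φ at each world:
  s0 (successors {s5, s6}): φ is false.
  s1 (successors {s4}): φ is false.
  s2 (successors {s0, s6}): φ is false.
  s3 (successors {s5}): φ is false.
  s4 (successors {s1}): φ is false.
  s5 (successors {s1, s6}): φ is false.
  s6 (successors {s0, s1, s5}): φ is false.
Detail at s0 (counterexample):
  At s0: []~<>s requires ~<>s at every successor {s5, s6}.
    ~<>s fails at s5, so []~<>s is false at s0.
      At s5: <>s is true, so ~<>s is false.

No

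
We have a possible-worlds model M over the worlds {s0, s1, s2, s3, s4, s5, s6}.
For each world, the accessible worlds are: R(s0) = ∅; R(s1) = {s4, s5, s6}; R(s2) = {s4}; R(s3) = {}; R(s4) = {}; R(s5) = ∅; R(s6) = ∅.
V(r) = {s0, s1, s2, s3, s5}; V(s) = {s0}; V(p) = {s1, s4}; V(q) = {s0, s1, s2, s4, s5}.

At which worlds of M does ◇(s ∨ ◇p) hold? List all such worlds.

Let φ = ◇(s ∨ ◇p). Evaluate φ at each world:
  s0 (successors ∅): φ is false.
  s1 (successors {s4, s5, s6}): φ is false.
  s2 (successors {s4}): φ is false.
  s3 (successors ∅): φ is false.
  s4 (successors ∅): φ is false.
  s5 (successors ∅): φ is false.
  s6 (successors ∅): φ is false.
For instance, at s2:
  At s2: ◇(s ∨ ◇p) requires s ∨ ◇p at some successor in {s4}.
    At s4: s ∨ ◇p is false.
  So ◇(s ∨ ◇p) is false at s2.
Satisfying worlds: none.

none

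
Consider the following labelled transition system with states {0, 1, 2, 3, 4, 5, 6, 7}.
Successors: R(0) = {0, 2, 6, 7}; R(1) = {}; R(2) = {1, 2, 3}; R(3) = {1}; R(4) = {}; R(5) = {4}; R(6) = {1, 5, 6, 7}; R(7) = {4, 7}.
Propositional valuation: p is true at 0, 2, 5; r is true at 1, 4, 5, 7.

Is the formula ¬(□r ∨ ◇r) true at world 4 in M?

No

At 4: □r ∨ ◇r is true, so ¬(□r ∨ ◇r) is false.
  At 4: □r is true, ◇r is false, so □r ∨ ◇r is true.
    At 4: no accessible worlds, so □r holds vacuously.
    At 4: no accessible worlds, so ◇r is false.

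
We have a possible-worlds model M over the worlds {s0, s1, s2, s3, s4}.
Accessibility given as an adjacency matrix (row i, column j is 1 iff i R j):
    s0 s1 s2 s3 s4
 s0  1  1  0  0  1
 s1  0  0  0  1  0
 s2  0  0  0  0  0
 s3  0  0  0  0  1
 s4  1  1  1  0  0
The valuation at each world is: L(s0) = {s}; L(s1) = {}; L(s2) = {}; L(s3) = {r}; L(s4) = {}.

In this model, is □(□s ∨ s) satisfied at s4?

No

At s4: □(□s ∨ s) requires □s ∨ s at every successor {s0, s1, s2}.
  □s ∨ s fails at s1, so □(□s ∨ s) is false at s4.
    At s1: □s is false, s is false, so □s ∨ s is false.
      At s1: □s requires s at every successor {s3}.
        s fails at s3, so □s is false at s1.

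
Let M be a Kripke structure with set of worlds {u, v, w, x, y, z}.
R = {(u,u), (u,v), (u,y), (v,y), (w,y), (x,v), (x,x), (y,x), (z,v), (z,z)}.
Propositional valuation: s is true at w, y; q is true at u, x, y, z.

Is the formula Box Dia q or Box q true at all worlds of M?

Yes

Let φ = Box Dia q or Box q. Evaluate φ at each world:
  u (successors {u, v, y}): φ is true.
  v (successors {y}): φ is true.
  w (successors {y}): φ is true.
  x (successors {v, x}): φ is true.
  y (successors {x}): φ is true.
  z (successors {v, z}): φ is true.
For instance, at w:
  At w: Box Dia q is true, Box q is true, so Box Dia q or Box q is true.
    At w: Box Dia q requires Dia q at every successor {y}.
      At y: Dia q is true.
    So Box Dia q is true at w.
    At w: Box q requires q at every successor {y}.
      At y: q is true.
    So Box q is true at w.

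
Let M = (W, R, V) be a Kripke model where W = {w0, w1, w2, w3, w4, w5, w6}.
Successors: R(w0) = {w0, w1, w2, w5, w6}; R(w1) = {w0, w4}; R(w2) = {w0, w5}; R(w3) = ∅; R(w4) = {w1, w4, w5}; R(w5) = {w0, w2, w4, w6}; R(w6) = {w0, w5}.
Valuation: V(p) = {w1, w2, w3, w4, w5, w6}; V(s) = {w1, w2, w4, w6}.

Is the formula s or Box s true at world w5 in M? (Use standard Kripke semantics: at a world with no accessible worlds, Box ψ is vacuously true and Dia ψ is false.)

No

At w5: s is false, Box s is false, so s or Box s is false.
  At w5: Box s requires s at every successor {w0, w2, w4, w6}.
    s fails at w0, so Box s is false at w5.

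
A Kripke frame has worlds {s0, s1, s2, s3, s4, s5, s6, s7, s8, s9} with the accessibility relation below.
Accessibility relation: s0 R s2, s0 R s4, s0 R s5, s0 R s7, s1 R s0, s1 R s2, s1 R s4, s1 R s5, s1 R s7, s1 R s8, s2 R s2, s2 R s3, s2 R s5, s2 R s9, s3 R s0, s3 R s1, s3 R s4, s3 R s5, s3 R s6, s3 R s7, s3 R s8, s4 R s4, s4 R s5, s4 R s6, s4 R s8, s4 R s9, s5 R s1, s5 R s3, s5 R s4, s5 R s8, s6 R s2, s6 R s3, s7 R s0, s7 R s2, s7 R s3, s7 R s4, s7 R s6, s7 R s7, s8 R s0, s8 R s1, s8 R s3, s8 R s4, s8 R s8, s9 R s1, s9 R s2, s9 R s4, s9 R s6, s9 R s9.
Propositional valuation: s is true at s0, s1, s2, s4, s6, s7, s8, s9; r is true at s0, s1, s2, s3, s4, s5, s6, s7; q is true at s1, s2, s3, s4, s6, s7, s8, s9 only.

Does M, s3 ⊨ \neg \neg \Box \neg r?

Recall that \Box ψ holds at a world iff ψ holds at every accessible world, and \Diamond ψ holds iff ψ holds at some accessible world.
At s3: \neg \Box \neg r is true, so \neg \neg \Box \neg r is false.
  At s3: \Box \neg r is false, so \neg \Box \neg r is true.
    At s3: \Box \neg r requires \neg r at every successor {s0, s1, s4, s5, s6, s7, s8}.
      \neg r fails at s0, so \Box \neg r is false at s3.

No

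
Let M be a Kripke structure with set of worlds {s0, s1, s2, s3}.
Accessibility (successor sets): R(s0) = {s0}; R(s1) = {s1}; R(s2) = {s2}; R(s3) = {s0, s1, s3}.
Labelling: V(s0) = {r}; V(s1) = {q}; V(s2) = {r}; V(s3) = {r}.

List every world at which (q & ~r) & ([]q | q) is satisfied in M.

s1

Let φ = (q & ~r) & ([]q | q). Evaluate φ at each world:
  s0 (successors {s0}): φ is false.
  s1 (successors {s1}): φ is true.
  s2 (successors {s2}): φ is false.
  s3 (successors {s0, s1, s3}): φ is false.
For instance, at s1:
  At s1: q & ~r is true, []q | q is true, so (q & ~r) & ([]q | q) is true.
    At s1: []q is true, q is true, so []q | q is true.
      At s1: []q requires q at every successor {s1}.
        At s1: q is true.
      So []q is true at s1.
Satisfying worlds: {s1}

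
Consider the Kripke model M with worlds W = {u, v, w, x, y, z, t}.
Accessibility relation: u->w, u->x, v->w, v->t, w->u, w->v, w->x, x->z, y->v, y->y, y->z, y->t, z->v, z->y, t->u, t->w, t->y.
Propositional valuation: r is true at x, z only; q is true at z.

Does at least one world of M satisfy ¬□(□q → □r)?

No

Let φ = ¬□(□q → □r). Evaluate φ at each world:
  u (successors {w, x}): φ is false.
  v (successors {w, t}): φ is false.
  w (successors {u, v, x}): φ is false.
  x (successors {z}): φ is false.
  y (successors {v, y, z, t}): φ is false.
  z (successors {v, y}): φ is false.
  t (successors {u, w, y}): φ is false.
For instance, at w:
  At w: □(□q → □r) is true, so ¬□(□q → □r) is false.
    At w: □(□q → □r) requires □q → □r at every successor {u, v, x}.
      At u: □q → □r is true.
      At v: □q → □r is true.
      At x: □q → □r is true.
    So □(□q → □r) is true at w.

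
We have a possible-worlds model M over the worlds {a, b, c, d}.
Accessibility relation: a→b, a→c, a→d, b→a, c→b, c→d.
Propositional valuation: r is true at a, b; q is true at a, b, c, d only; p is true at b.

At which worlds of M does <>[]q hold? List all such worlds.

Let φ = <>[]q. Evaluate φ at each world:
  a (successors {b, c, d}): φ is true.
  b (successors {a}): φ is true.
  c (successors {b, d}): φ is true.
  d (successors ∅): φ is false.
For instance, at a:
  At a: <>[]q requires []q at some successor in {b, c, d}.
    []q holds at b, so <>[]q is true at a.
      At b: []q requires q at every successor {a}.
        At a: q is true.
      So []q is true at b.
Satisfying worlds: {a, b, c}

a, b, c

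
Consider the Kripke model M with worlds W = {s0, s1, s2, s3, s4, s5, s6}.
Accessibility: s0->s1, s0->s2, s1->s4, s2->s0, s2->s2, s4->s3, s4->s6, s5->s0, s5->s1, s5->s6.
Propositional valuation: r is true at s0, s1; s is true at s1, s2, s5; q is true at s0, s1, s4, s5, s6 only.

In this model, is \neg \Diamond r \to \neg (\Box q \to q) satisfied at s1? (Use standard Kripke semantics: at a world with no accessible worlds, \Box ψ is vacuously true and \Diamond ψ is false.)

No

At s1: \neg \Diamond r is true, \neg (\Box q \to q) is false, so \neg \Diamond r \to \neg (\Box q \to q) is false.
  At s1: \Diamond r is false, so \neg \Diamond r is true.
    At s1: \Diamond r requires r at some successor in {s4}.
      At s4: r is false.
    So \Diamond r is false at s1.
  At s1: \Box q \to q is true, so \neg (\Box q \to q) is false.
    At s1: \Box q is true, q is true, so \Box q \to q is true.
      At s1: \Box q requires q at every successor {s4}.
        At s4: q is true.
      So \Box q is true at s1.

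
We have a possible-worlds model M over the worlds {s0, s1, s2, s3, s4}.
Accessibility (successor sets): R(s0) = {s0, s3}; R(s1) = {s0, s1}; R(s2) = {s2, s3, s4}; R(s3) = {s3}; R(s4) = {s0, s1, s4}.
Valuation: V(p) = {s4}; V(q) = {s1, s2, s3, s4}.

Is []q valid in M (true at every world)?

No

Let φ = []q. Evaluate φ at each world:
  s0 (successors {s0, s3}): φ is false.
  s1 (successors {s0, s1}): φ is false.
  s2 (successors {s2, s3, s4}): φ is true.
  s3 (successors {s3}): φ is true.
  s4 (successors {s0, s1, s4}): φ is false.
Detail at s0 (counterexample):
  At s0: []q requires q at every successor {s0, s3}.
    q fails at s0, so []q is false at s0.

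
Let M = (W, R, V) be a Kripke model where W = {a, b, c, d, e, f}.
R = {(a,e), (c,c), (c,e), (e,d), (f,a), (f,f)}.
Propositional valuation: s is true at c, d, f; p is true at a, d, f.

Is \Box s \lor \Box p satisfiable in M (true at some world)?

Yes

Let φ = \Box s \lor \Box p. Evaluate φ at each world:
  a (successors {e}): φ is false.
  b (successors ∅): φ is true.
  c (successors {c, e}): φ is false.
  d (successors ∅): φ is true.
  e (successors {d}): φ is true.
  f (successors {a, f}): φ is true.
Detail at b (witness):
  At b: \Box s is true, \Box p is true, so \Box s \lor \Box p is true.
    At b: no accessible worlds, so \Box s holds vacuously.
    At b: no accessible worlds, so \Box p holds vacuously.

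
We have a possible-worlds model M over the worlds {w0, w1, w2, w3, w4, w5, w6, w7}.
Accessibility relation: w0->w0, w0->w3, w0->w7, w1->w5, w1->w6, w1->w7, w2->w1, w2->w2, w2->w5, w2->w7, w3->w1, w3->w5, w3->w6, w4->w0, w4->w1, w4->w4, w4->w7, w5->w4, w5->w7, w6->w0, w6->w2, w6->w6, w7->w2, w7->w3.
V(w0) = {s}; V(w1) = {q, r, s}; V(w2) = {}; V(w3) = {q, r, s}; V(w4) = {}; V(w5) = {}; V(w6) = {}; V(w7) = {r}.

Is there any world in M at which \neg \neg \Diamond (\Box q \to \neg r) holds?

Yes

Recall that \Box ψ holds at a world iff ψ holds at every accessible world, and \Diamond ψ holds iff ψ holds at some accessible world.
Let φ = \neg \neg \Diamond (\Box q \to \neg r). Evaluate φ at each world:
  w0 (successors {w0, w3, w7}): φ is true.
  w1 (successors {w5, w6, w7}): φ is true.
  w2 (successors {w1, w2, w5, w7}): φ is true.
  w3 (successors {w1, w5, w6}): φ is true.
  w4 (successors {w0, w1, w4, w7}): φ is true.
  w5 (successors {w4, w7}): φ is true.
  w6 (successors {w0, w2, w6}): φ is true.
  w7 (successors {w2, w3}): φ is true.
Detail at w0 (witness):
  At w0: \neg \Diamond (\Box q \to \neg r) is false, so \neg \neg \Diamond (\Box q \to \neg r) is true.
    At w0: \Diamond (\Box q \to \neg r) is true, so \neg \Diamond (\Box q \to \neg r) is false.
      At w0: \Diamond (\Box q \to \neg r) requires \Box q \to \neg r at some successor in {w0, w3, w7}.
        \Box q \to \neg r holds at w0, so \Diamond (\Box q \to \neg r) is true at w0.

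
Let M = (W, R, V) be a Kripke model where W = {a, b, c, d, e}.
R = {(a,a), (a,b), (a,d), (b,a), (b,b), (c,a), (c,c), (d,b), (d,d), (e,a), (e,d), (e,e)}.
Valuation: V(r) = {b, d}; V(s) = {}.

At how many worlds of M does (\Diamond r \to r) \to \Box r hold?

3

Let φ = (\Diamond r \to r) \to \Box r. Evaluate φ at each world:
  a (successors {a, b, d}): φ is true.
  b (successors {a, b}): φ is false.
  c (successors {a, c}): φ is false.
  d (successors {b, d}): φ is true.
  e (successors {a, d, e}): φ is true.
For instance, at c:
  At c: \Diamond r \to r is true, \Box r is false, so (\Diamond r \to r) \to \Box r is false.
    At c: \Diamond r is false, r is false, so \Diamond r \to r is true.
      At c: \Diamond r requires r at some successor in {a, c}.
        At a: r is false.
        At c: r is false.
      So \Diamond r is false at c.
    At c: \Box r requires r at every successor {a, c}.
      r fails at a, so \Box r is false at c.
Satisfying worlds: {a, d, e}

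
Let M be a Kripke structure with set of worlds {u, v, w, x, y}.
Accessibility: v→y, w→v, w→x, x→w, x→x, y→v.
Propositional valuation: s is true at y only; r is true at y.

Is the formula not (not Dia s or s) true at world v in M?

Yes

At v: not Dia s or s is false, so not (not Dia s or s) is true.
  At v: not Dia s is false, s is false, so not Dia s or s is false.
    At v: Dia s is true, so not Dia s is false.
      At v: Dia s requires s at some successor in {y}.
        s holds at y, so Dia s is true at v.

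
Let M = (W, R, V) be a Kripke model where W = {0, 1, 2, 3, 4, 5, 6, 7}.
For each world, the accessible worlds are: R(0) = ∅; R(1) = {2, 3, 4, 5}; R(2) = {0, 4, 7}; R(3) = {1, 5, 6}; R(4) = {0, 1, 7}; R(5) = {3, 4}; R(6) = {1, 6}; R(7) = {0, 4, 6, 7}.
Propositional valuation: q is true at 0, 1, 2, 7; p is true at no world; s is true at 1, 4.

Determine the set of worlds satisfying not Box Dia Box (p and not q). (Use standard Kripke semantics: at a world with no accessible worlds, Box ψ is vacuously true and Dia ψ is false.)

1, 2, 3, 4, 5, 6, 7

Let φ = not Box Dia Box (p and not q). Evaluate φ at each world:
  0 (successors ∅): φ is false.
  1 (successors {2, 3, 4, 5}): φ is true.
  2 (successors {0, 4, 7}): φ is true.
  3 (successors {1, 5, 6}): φ is true.
  4 (successors {0, 1, 7}): φ is true.
  5 (successors {3, 4}): φ is true.
  6 (successors {1, 6}): φ is true.
  7 (successors {0, 4, 6, 7}): φ is true.
For instance, at 6:
  At 6: Box Dia Box (p and not q) is false, so not Box Dia Box (p and not q) is true.
    At 6: Box Dia Box (p and not q) requires Dia Box (p and not q) at every successor {1, 6}.
      Dia Box (p and not q) fails at 1, so Box Dia Box (p and not q) is false at 6.
Satisfying worlds: {1, 2, 3, 4, 5, 6, 7}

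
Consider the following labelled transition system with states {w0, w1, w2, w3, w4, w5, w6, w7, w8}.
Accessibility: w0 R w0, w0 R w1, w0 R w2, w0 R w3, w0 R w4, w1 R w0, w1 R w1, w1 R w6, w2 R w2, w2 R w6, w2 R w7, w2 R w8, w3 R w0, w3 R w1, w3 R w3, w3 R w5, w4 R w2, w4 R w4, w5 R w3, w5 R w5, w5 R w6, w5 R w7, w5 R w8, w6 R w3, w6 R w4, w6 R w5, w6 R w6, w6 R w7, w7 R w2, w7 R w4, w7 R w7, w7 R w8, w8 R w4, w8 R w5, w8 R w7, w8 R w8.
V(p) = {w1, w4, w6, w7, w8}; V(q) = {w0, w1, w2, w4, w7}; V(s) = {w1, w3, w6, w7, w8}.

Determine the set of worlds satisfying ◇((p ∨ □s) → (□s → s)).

w0, w1, w2, w3, w4, w5, w6, w7, w8

Let φ = ◇((p ∨ □s) → (□s → s)). Evaluate φ at each world:
  w0 (successors {w0, w1, w2, w3, w4}): φ is true.
  w1 (successors {w0, w1, w6}): φ is true.
  w2 (successors {w2, w6, w7, w8}): φ is true.
  w3 (successors {w0, w1, w3, w5}): φ is true.
  w4 (successors {w2, w4}): φ is true.
  w5 (successors {w3, w5, w6, w7, w8}): φ is true.
  w6 (successors {w3, w4, w5, w6, w7}): φ is true.
  w7 (successors {w2, w4, w7, w8}): φ is true.
  w8 (successors {w4, w5, w7, w8}): φ is true.
For instance, at w1:
  At w1: ◇((p ∨ □s) → (□s → s)) requires (p ∨ □s) → (□s → s) at some successor in {w0, w1, w6}.
    (p ∨ □s) → (□s → s) holds at w0, so ◇((p ∨ □s) → (□s → s)) is true at w1.
      At w0: p ∨ □s is false, □s → s is true, so (p ∨ □s) → (□s → s) is true.
Satisfying worlds: {w0, w1, w2, w3, w4, w5, w6, w7, w8}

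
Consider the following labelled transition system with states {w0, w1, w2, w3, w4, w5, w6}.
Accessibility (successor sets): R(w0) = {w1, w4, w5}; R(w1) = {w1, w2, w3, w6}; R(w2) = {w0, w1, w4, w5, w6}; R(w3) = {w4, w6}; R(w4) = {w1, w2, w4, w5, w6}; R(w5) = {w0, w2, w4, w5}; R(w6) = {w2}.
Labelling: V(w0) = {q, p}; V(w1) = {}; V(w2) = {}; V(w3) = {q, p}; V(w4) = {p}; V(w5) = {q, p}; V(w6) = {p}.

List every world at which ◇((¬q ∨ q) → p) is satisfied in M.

Let φ = ◇((¬q ∨ q) → p). Evaluate φ at each world:
  w0 (successors {w1, w4, w5}): φ is true.
  w1 (successors {w1, w2, w3, w6}): φ is true.
  w2 (successors {w0, w1, w4, w5, w6}): φ is true.
  w3 (successors {w4, w6}): φ is true.
  w4 (successors {w1, w2, w4, w5, w6}): φ is true.
  w5 (successors {w0, w2, w4, w5}): φ is true.
  w6 (successors {w2}): φ is false.
For instance, at w1:
  At w1: ◇((¬q ∨ q) → p) requires (¬q ∨ q) → p at some successor in {w1, w2, w3, w6}.
    (¬q ∨ q) → p holds at w3, so ◇((¬q ∨ q) → p) is true at w1.
Satisfying worlds: {w0, w1, w2, w3, w4, w5}

w0, w1, w2, w3, w4, w5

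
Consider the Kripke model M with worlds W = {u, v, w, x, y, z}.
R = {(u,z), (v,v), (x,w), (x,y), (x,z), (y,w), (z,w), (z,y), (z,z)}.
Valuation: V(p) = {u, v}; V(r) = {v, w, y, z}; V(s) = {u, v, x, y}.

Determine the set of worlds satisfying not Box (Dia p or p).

u, x, y, z

Recall that Box ψ holds at a world iff ψ holds at every accessible world, and Dia ψ holds iff ψ holds at some accessible world.
Let φ = not Box (Dia p or p). Evaluate φ at each world:
  u (successors {z}): φ is true.
  v (successors {v}): φ is false.
  w (successors ∅): φ is false.
  x (successors {w, y, z}): φ is true.
  y (successors {w}): φ is true.
  z (successors {w, y, z}): φ is true.
For instance, at x:
  At x: Box (Dia p or p) is false, so not Box (Dia p or p) is true.
    At x: Box (Dia p or p) requires Dia p or p at every successor {w, y, z}.
      Dia p or p fails at w, so Box (Dia p or p) is false at x.
Satisfying worlds: {u, x, y, z}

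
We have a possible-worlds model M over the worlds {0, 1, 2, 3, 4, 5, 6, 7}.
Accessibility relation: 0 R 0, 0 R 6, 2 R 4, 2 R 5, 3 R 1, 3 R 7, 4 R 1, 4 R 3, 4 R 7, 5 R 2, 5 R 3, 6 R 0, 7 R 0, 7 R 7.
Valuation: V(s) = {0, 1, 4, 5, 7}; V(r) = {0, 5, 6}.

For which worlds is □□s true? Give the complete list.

Let φ = □□s. Evaluate φ at each world:
  0 (successors {0, 6}): φ is false.
  1 (successors ∅): φ is true.
  2 (successors {4, 5}): φ is false.
  3 (successors {1, 7}): φ is true.
  4 (successors {1, 3, 7}): φ is true.
  5 (successors {2, 3}): φ is true.
  6 (successors {0}): φ is false.
  7 (successors {0, 7}): φ is false.
For instance, at 3:
  At 3: □□s requires □s at every successor {1, 7}.
      At 1: no accessible worlds, so □s holds vacuously.
      At 7: □s requires s at every successor {0, 7}.
        At 0: s is true.
        At 7: s is true.
      So □s is true at 7.
  So □□s is true at 3.
Satisfying worlds: {1, 3, 4, 5}

1, 3, 4, 5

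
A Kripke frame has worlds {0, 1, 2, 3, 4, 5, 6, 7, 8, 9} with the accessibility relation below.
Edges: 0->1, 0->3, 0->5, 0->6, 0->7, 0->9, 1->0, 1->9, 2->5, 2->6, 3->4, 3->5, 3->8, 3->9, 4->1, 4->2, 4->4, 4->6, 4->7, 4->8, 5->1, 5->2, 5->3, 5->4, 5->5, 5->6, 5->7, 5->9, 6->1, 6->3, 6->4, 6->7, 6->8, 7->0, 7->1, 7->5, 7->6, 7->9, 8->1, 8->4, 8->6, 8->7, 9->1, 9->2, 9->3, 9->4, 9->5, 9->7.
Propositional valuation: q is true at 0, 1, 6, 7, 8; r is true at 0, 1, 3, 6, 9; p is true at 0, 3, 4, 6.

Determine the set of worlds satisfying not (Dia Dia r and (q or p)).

2, 5, 9

Let φ = not (Dia Dia r and (q or p)). Evaluate φ at each world:
  0 (successors {1, 3, 5, 6, 7, 9}): φ is false.
  1 (successors {0, 9}): φ is false.
  2 (successors {5, 6}): φ is true.
  3 (successors {4, 5, 8, 9}): φ is false.
  4 (successors {1, 2, 4, 6, 7, 8}): φ is false.
  5 (successors {1, 2, 3, 4, 5, 6, 7, 9}): φ is true.
  6 (successors {1, 3, 4, 7, 8}): φ is false.
  7 (successors {0, 1, 5, 6, 9}): φ is false.
  8 (successors {1, 4, 6, 7}): φ is false.
  9 (successors {1, 2, 3, 4, 5, 7}): φ is true.
For instance, at 7:
  At 7: Dia Dia r and (q or p) is true, so not (Dia Dia r and (q or p)) is false.
    At 7: Dia Dia r is true, q or p is true, so Dia Dia r and (q or p) is true.
      At 7: Dia Dia r requires Dia r at some successor in {0, 1, 5, 6, 9}.
        Dia r holds at 0, so Dia Dia r is true at 7.
Satisfying worlds: {2, 5, 9}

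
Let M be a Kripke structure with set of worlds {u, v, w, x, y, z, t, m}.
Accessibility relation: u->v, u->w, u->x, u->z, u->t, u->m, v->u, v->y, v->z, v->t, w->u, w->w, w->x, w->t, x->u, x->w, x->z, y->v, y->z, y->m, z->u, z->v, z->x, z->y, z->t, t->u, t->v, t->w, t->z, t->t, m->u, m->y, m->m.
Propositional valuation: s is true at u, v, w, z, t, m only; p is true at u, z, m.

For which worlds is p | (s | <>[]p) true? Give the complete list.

Let φ = p | (s | <>[]p). Evaluate φ at each world:
  u (successors {v, w, x, z, t, m}): φ is true.
  v (successors {u, y, z, t}): φ is true.
  w (successors {u, w, x, t}): φ is true.
  x (successors {u, w, z}): φ is false.
  y (successors {v, z, m}): φ is false.
  z (successors {u, v, x, y, t}): φ is true.
  t (successors {u, v, w, z, t}): φ is true.
  m (successors {u, y, m}): φ is true.
For instance, at w:
  At w: p is false, s | <>[]p is true, so p | (s | <>[]p) is true.
    At w: s is true, <>[]p is false, so s | <>[]p is true.
      At w: <>[]p requires []p at some successor in {u, w, x, t}.
        At u: []p is false.
        At w: []p is false.
        At x: []p is false.
        At t: []p is false.
      So <>[]p is false at w.
Satisfying worlds: {u, v, w, z, t, m}

u, v, w, z, t, m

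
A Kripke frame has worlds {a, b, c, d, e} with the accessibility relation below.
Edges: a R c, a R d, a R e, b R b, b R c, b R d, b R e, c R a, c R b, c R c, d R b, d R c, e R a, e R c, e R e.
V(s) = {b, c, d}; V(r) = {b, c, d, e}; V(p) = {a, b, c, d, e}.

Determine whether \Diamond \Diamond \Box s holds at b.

At b: \Diamond \Diamond \Box s requires \Diamond \Box s at some successor in {b, c, d, e}.
  \Diamond \Box s holds at b, so \Diamond \Diamond \Box s is true at b.
    At b: \Diamond \Box s requires \Box s at some successor in {b, c, d, e}.
      \Box s holds at d, so \Diamond \Box s is true at b.

Yes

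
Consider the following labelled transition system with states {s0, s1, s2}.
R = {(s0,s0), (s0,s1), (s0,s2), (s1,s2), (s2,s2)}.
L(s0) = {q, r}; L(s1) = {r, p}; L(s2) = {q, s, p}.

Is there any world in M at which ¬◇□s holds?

Recall that □ψ holds at a world iff ψ holds at every accessible world, and ◇ψ holds iff ψ holds at some accessible world.
Let φ = ¬◇□s. Evaluate φ at each world:
  s0 (successors {s0, s1, s2}): φ is false.
  s1 (successors {s2}): φ is false.
  s2 (successors {s2}): φ is false.
For instance, at s0:
  At s0: ◇□s is true, so ¬◇□s is false.
    At s0: ◇□s requires □s at some successor in {s0, s1, s2}.
      □s holds at s1, so ◇□s is true at s0.

No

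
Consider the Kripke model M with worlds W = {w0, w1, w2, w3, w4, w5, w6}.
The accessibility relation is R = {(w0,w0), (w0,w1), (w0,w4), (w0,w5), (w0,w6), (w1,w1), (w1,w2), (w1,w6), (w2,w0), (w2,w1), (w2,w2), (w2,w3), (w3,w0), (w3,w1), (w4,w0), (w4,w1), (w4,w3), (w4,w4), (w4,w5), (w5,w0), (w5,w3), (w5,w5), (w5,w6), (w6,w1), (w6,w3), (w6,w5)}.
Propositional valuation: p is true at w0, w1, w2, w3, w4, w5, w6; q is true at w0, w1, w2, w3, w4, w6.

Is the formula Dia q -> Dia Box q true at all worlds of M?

Let φ = Dia q -> Dia Box q. Evaluate φ at each world:
  w0 (successors {w0, w1, w4, w5, w6}): φ is true.
  w1 (successors {w1, w2, w6}): φ is true.
  w2 (successors {w0, w1, w2, w3}): φ is true.
  w3 (successors {w0, w1}): φ is true.
  w4 (successors {w0, w1, w3, w4, w5}): φ is true.
  w5 (successors {w0, w3, w5, w6}): φ is true.
  w6 (successors {w1, w3, w5}): φ is true.
For instance, at w1:
  At w1: Dia q is true, Dia Box q is true, so Dia q -> Dia Box q is true.
    At w1: Dia q requires q at some successor in {w1, w2, w6}.
      q holds at w1, so Dia q is true at w1.
    At w1: Dia Box q requires Box q at some successor in {w1, w2, w6}.
      Box q holds at w1, so Dia Box q is true at w1.

Yes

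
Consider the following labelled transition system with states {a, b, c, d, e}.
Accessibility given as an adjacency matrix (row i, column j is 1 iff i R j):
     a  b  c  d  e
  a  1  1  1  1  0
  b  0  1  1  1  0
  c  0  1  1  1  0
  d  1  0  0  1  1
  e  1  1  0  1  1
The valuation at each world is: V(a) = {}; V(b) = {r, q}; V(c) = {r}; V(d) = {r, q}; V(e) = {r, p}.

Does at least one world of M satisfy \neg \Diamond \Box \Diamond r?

No

Recall that \Box ψ holds at a world iff ψ holds at every accessible world, and \Diamond ψ holds iff ψ holds at some accessible world.
Let φ = \neg \Diamond \Box \Diamond r. Evaluate φ at each world:
  a (successors {a, b, c, d}): φ is false.
  b (successors {b, c, d}): φ is false.
  c (successors {b, c, d}): φ is false.
  d (successors {a, d, e}): φ is false.
  e (successors {a, b, d, e}): φ is false.
For instance, at b:
  At b: \Diamond \Box \Diamond r is true, so \neg \Diamond \Box \Diamond r is false.
    At b: \Diamond \Box \Diamond r requires \Box \Diamond r at some successor in {b, c, d}.
      \Box \Diamond r holds at b, so \Diamond \Box \Diamond r is true at b.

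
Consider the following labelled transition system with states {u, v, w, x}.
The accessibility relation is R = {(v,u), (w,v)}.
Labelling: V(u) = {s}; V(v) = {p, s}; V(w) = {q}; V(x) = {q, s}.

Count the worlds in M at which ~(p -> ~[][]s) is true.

1

Let φ = ~(p -> ~[][]s). Evaluate φ at each world:
  u (successors ∅): φ is false.
  v (successors {u}): φ is true.
  w (successors {v}): φ is false.
  x (successors ∅): φ is false.
For instance, at w:
  At w: p -> ~[][]s is true, so ~(p -> ~[][]s) is false.
    At w: p is false, ~[][]s is false, so p -> ~[][]s is true.
      At w: [][]s is true, so ~[][]s is false.
Satisfying worlds: {v}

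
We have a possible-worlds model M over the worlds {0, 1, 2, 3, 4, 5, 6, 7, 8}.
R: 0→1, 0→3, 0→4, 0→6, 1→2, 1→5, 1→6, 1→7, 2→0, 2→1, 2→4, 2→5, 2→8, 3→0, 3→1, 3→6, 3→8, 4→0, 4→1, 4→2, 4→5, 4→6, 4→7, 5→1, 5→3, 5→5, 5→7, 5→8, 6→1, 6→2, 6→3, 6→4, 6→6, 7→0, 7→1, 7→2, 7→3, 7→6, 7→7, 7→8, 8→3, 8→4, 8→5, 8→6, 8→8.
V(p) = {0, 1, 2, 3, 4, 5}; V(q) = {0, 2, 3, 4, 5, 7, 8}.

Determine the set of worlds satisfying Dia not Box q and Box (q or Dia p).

Let φ = Dia not Box q and Box (q or Dia p). Evaluate φ at each world:
  0 (successors {1, 3, 4, 6}): φ is true.
  1 (successors {2, 5, 6, 7}): φ is true.
  2 (successors {0, 1, 4, 5, 8}): φ is true.
  3 (successors {0, 1, 6, 8}): φ is true.
  4 (successors {0, 1, 2, 5, 6, 7}): φ is true.
  5 (successors {1, 3, 5, 7, 8}): φ is true.
  6 (successors {1, 2, 3, 4, 6}): φ is true.
  7 (successors {0, 1, 2, 3, 6, 7, 8}): φ is true.
  8 (successors {3, 4, 5, 6, 8}): φ is true.
For instance, at 8:
  At 8: Dia not Box q is true, Box (q or Dia p) is true, so Dia not Box q and Box (q or Dia p) is true.
    At 8: Dia not Box q requires not Box q at some successor in {3, 4, 5, 6, 8}.
      not Box q holds at 3, so Dia not Box q is true at 8.
    At 8: Box (q or Dia p) requires q or Dia p at every successor {3, 4, 5, 6, 8}.
      At 3: q or Dia p is true.
      At 4: q or Dia p is true.
      At 5: q or Dia p is true.
      At 6: q or Dia p is true.
      At 8: q or Dia p is true.
    So Box (q or Dia p) is true at 8.
Satisfying worlds: {0, 1, 2, 3, 4, 5, 6, 7, 8}

0, 1, 2, 3, 4, 5, 6, 7, 8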